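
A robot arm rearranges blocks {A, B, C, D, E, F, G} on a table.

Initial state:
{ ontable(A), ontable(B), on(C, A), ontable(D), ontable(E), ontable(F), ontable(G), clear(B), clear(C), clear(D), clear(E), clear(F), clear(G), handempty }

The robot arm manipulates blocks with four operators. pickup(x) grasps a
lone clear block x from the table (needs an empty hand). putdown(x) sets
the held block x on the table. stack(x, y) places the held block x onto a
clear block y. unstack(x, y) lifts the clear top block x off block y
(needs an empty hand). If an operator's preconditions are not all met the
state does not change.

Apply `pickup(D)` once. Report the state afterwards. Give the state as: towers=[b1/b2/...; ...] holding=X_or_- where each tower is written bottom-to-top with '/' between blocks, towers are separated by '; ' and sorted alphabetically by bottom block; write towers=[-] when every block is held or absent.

before: towers=[A/C; B; D; E; F; G] holding=-
pre[pickup(D)]: clear(D) yes, ontable(D) yes, handempty yes
all met → apply pickup(D)
after:  towers=[A/C; B; E; F; G] holding=D

towers=[A/C; B; E; F; G] holding=D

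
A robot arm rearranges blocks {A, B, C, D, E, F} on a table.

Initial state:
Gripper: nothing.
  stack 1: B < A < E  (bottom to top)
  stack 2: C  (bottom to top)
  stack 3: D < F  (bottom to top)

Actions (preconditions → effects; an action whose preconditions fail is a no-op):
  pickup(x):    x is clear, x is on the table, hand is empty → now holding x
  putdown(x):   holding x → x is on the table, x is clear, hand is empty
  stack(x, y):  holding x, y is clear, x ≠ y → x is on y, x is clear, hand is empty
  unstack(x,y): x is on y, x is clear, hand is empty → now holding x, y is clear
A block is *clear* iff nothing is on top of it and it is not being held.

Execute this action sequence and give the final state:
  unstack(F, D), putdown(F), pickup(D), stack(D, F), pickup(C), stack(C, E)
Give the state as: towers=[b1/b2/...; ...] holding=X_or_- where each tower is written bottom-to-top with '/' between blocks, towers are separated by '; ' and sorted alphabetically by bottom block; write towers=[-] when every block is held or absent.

step 1 (unstack(F, D)): towers=[B/A/E; C; D] holding=F
step 2 (putdown(F)): towers=[B/A/E; C; D; F] holding=-
step 3 (pickup(D)): towers=[B/A/E; C; F] holding=D
step 4 (stack(D, F)): towers=[B/A/E; C; F/D] holding=-
step 5 (pickup(C)): towers=[B/A/E; F/D] holding=C
step 6 (stack(C, E)): towers=[B/A/E/C; F/D] holding=-

towers=[B/A/E/C; F/D] holding=-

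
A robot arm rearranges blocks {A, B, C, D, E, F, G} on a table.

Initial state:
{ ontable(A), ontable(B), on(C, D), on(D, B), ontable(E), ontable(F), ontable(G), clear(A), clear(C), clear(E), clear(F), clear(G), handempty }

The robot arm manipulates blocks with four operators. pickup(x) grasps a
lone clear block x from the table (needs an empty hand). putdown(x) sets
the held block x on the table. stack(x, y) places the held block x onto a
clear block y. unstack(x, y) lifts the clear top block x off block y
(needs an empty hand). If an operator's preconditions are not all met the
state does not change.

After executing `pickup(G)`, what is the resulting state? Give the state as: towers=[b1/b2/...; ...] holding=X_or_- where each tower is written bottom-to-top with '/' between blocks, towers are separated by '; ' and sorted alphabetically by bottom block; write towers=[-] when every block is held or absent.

before: towers=[A; B/D/C; E; F; G] holding=-
pre[pickup(G)]: clear(G) ✓, ontable(G) ✓, handempty ✓
all met → apply pickup(G)
after:  towers=[A; B/D/C; E; F] holding=G

towers=[A; B/D/C; E; F] holding=G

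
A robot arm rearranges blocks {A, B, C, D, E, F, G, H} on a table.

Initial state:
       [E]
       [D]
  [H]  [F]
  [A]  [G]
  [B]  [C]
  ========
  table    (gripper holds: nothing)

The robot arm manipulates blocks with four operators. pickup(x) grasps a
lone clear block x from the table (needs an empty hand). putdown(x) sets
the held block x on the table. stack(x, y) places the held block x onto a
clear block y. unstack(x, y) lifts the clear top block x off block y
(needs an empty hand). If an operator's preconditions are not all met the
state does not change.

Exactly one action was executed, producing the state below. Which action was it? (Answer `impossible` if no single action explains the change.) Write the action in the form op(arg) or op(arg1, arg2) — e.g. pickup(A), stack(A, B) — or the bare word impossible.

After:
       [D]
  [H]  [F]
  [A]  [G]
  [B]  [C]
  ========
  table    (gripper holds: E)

unstack(E, D)

target: towers=[B/A/H; C/G/F/D] holding=E
     unstack(E, D) → towers=[B/A/H; C/G/F/D] holding=E  ← match
     unstack(H, A) → towers=[B/A; C/G/F/D/E] holding=H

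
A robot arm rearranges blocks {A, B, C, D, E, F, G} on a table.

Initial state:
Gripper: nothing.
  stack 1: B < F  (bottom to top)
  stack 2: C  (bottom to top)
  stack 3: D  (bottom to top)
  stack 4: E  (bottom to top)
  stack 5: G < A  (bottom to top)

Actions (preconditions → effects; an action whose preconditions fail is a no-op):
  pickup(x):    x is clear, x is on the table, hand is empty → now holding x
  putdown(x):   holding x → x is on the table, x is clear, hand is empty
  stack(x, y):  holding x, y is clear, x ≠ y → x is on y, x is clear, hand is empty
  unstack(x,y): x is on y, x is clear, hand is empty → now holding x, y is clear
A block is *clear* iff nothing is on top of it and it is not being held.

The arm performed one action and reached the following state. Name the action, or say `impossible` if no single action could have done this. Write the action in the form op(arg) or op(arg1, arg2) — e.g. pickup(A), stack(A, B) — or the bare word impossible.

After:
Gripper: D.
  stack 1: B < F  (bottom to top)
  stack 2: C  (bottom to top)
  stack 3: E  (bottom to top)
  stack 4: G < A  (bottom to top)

target: towers=[B/F; C; E; G/A] holding=D
     unstack(F, B) → towers=[B; C; D; E; G/A] holding=F
         pickup(D) → towers=[B/F; C; E; G/A] holding=D  ← match
     unstack(A, G) → towers=[B/F; C; D; E; G] holding=A
         pickup(E) → towers=[B/F; C; D; G/A] holding=E
         pickup(C) → towers=[B/F; D; E; G/A] holding=C

pickup(D)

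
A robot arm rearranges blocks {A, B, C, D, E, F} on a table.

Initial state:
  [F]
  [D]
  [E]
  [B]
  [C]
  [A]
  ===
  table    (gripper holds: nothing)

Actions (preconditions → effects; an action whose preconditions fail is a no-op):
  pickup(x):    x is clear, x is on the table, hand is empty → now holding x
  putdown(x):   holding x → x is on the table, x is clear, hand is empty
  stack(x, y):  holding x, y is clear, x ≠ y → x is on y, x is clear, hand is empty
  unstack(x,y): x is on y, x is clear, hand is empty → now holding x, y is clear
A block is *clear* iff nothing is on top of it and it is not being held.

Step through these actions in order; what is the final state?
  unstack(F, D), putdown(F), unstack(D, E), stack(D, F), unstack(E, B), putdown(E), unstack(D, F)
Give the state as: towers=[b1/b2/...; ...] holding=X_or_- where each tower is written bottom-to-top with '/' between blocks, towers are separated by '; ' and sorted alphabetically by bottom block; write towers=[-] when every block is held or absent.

towers=[A/C/B; E; F] holding=D

step 1 (unstack(F, D)): towers=[A/C/B/E/D] holding=F
step 2 (putdown(F)): towers=[A/C/B/E/D; F] holding=-
step 3 (unstack(D, E)): towers=[A/C/B/E; F] holding=D
step 4 (stack(D, F)): towers=[A/C/B/E; F/D] holding=-
step 5 (unstack(E, B)): towers=[A/C/B; F/D] holding=E
step 6 (putdown(E)): towers=[A/C/B; E; F/D] holding=-
step 7 (unstack(D, F)): towers=[A/C/B; E; F] holding=D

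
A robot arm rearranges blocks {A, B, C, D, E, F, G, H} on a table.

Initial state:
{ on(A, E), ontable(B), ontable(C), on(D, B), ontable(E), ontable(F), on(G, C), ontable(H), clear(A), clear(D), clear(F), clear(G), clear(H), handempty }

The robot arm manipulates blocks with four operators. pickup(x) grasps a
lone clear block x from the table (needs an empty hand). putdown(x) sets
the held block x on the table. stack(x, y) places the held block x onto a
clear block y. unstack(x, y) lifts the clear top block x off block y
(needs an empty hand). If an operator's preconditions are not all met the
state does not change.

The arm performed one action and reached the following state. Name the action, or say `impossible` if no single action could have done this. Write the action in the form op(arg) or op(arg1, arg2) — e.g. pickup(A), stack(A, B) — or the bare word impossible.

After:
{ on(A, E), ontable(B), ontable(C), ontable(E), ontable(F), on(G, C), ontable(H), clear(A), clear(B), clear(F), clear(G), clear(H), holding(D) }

unstack(D, B)

target: towers=[B; C/G; E/A; F; H] holding=D
     unstack(G, C) → towers=[B/D; C; E/A; F; H] holding=G
     unstack(A, E) → towers=[B/D; C/G; E; F; H] holding=A
         pickup(H) → towers=[B/D; C/G; E/A; F] holding=H
         pickup(F) → towers=[B/D; C/G; E/A; H] holding=F
     unstack(D, B) → towers=[B; C/G; E/A; F; H] holding=D  ← match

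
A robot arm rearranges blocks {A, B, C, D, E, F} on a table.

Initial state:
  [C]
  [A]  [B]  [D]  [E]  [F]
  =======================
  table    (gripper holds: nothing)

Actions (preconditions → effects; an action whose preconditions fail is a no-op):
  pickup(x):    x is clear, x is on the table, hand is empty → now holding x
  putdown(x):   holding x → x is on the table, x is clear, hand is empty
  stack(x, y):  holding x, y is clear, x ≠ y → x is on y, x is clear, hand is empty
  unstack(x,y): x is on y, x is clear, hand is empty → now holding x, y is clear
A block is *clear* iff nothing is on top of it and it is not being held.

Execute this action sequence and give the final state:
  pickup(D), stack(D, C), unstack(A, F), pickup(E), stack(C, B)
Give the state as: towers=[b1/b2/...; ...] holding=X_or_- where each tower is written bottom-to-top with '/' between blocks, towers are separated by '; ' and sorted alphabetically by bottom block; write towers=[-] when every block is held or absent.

step 1 (pickup(D)): towers=[A/C; B; E; F] holding=D
step 2 (stack(D, C)): towers=[A/C/D; B; E; F] holding=-
step 3 (unstack(A, F)) [no-op]: towers=[A/C/D; B; E; F] holding=-
step 4 (pickup(E)): towers=[A/C/D; B; F] holding=E
step 5 (stack(C, B)) [no-op]: towers=[A/C/D; B; F] holding=E

towers=[A/C/D; B; F] holding=E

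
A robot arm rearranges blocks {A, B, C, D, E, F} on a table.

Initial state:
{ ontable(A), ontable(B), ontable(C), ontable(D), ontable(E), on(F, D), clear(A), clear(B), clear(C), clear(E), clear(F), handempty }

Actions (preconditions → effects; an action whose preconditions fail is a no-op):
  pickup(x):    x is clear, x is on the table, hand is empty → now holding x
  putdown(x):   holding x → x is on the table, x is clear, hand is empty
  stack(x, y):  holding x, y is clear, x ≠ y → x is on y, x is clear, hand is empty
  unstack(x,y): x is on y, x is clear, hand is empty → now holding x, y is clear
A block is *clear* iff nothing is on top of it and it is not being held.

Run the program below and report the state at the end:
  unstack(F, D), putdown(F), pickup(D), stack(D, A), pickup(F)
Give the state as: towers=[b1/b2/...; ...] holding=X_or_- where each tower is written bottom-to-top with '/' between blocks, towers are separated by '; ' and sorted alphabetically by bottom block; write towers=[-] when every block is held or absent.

step 1 (unstack(F, D)): towers=[A; B; C; D; E] holding=F
step 2 (putdown(F)): towers=[A; B; C; D; E; F] holding=-
step 3 (pickup(D)): towers=[A; B; C; E; F] holding=D
step 4 (stack(D, A)): towers=[A/D; B; C; E; F] holding=-
step 5 (pickup(F)): towers=[A/D; B; C; E] holding=F

towers=[A/D; B; C; E] holding=F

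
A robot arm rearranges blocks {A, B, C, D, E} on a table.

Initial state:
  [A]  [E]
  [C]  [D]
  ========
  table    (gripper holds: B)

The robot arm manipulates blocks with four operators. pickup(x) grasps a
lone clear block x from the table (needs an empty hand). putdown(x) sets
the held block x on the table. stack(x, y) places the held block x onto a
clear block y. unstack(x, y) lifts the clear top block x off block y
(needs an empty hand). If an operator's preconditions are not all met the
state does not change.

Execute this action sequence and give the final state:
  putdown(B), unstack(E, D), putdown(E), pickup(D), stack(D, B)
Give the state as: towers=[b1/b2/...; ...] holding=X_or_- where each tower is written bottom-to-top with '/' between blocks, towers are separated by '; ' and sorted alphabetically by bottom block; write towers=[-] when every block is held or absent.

step 1 (putdown(B)): towers=[B; C/A; D/E] holding=-
step 2 (unstack(E, D)): towers=[B; C/A; D] holding=E
step 3 (putdown(E)): towers=[B; C/A; D; E] holding=-
step 4 (pickup(D)): towers=[B; C/A; E] holding=D
step 5 (stack(D, B)): towers=[B/D; C/A; E] holding=-

towers=[B/D; C/A; E] holding=-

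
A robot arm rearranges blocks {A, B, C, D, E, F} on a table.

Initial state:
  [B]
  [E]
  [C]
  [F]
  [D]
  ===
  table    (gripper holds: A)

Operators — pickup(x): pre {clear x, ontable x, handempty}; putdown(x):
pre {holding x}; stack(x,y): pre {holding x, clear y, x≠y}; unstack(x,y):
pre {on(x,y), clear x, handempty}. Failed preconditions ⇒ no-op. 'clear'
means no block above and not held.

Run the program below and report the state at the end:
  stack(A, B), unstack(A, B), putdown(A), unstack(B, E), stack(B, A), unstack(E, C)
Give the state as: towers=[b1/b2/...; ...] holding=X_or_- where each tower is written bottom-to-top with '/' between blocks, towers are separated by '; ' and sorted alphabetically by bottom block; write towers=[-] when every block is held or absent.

towers=[A/B; D/F/C] holding=E

step 1 (stack(A, B)): towers=[D/F/C/E/B/A] holding=-
step 2 (unstack(A, B)): towers=[D/F/C/E/B] holding=A
step 3 (putdown(A)): towers=[A; D/F/C/E/B] holding=-
step 4 (unstack(B, E)): towers=[A; D/F/C/E] holding=B
step 5 (stack(B, A)): towers=[A/B; D/F/C/E] holding=-
step 6 (unstack(E, C)): towers=[A/B; D/F/C] holding=E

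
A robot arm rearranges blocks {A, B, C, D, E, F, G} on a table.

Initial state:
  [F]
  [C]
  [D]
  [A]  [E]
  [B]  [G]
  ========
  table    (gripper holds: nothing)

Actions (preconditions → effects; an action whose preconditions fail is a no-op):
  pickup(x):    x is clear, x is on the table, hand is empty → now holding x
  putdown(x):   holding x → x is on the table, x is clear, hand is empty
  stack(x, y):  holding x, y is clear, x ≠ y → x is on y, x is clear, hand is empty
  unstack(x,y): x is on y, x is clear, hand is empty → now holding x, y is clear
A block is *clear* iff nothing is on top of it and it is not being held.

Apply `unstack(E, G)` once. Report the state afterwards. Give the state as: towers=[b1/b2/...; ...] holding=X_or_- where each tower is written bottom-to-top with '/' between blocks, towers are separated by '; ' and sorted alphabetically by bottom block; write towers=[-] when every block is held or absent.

towers=[B/A/D/C/F; G] holding=E

before: towers=[B/A/D/C/F; G/E] holding=-
pre[unstack(E, G)]: on(E,G) ok, clear(E) ok, handempty ok
all met → apply unstack(E, G)
after:  towers=[B/A/D/C/F; G] holding=E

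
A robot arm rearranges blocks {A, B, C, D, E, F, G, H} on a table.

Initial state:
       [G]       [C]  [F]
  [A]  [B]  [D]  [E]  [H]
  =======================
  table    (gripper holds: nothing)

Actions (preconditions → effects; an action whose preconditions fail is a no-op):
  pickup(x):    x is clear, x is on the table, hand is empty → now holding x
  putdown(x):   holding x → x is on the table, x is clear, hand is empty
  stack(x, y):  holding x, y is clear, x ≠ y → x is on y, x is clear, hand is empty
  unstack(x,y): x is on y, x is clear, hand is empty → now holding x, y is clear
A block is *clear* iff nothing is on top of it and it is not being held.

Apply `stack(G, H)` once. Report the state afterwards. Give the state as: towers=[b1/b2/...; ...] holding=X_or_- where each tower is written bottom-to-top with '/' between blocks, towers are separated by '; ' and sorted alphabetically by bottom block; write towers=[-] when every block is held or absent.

towers=[A; B/G; D; E/C; H/F] holding=-

before: towers=[A; B/G; D; E/C; H/F] holding=-
pre[stack(G, H)]: holding(G) ✗, clear(H) ✗, G≠H ✓
holding(G), clear(H) unmet → stack(G, H) is a no-op
after:  towers=[A; B/G; D; E/C; H/F] holding=-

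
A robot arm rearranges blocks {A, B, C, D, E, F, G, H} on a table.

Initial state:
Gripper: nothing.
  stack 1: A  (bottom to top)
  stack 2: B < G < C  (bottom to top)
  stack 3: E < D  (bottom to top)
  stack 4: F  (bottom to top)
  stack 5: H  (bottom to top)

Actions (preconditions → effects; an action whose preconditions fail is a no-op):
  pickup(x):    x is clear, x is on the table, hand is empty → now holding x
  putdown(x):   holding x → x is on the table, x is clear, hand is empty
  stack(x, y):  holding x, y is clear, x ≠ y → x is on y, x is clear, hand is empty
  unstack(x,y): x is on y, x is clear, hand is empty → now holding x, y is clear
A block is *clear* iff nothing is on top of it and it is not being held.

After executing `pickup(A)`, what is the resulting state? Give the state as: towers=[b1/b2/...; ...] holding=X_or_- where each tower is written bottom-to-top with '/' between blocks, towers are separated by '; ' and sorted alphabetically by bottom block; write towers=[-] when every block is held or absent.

before: towers=[A; B/G/C; E/D; F; H] holding=-
pre[pickup(A)]: clear(A) ✓, ontable(A) ✓, handempty ✓
all met → apply pickup(A)
after:  towers=[B/G/C; E/D; F; H] holding=A

towers=[B/G/C; E/D; F; H] holding=A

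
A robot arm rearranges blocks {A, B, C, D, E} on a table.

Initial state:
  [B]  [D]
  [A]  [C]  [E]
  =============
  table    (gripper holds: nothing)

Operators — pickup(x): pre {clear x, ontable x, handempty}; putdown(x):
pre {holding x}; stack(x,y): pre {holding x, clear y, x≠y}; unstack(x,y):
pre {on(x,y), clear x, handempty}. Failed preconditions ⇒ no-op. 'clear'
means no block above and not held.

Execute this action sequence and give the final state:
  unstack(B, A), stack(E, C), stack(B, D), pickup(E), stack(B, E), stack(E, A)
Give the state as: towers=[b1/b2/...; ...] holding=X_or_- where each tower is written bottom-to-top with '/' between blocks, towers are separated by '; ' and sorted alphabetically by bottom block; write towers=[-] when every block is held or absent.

step 1 (unstack(B, A)): towers=[A; C/D; E] holding=B
step 2 (stack(E, C)) [no-op]: towers=[A; C/D; E] holding=B
step 3 (stack(B, D)): towers=[A; C/D/B; E] holding=-
step 4 (pickup(E)): towers=[A; C/D/B] holding=E
step 5 (stack(B, E)) [no-op]: towers=[A; C/D/B] holding=E
step 6 (stack(E, A)): towers=[A/E; C/D/B] holding=-

towers=[A/E; C/D/B] holding=-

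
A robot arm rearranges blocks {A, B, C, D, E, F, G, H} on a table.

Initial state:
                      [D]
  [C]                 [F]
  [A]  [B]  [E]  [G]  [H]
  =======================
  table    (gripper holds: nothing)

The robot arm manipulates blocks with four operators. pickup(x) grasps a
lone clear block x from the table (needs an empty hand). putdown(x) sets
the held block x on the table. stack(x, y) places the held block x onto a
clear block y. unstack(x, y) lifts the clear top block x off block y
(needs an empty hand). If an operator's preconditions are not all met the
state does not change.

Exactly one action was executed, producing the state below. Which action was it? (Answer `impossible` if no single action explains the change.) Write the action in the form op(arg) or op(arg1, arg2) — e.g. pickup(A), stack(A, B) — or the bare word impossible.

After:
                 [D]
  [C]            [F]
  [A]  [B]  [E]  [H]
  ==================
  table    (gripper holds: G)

pickup(G)

target: towers=[A/C; B; E; H/F/D] holding=G
         pickup(G) → towers=[A/C; B; E; H/F/D] holding=G  ← match
         pickup(E) → towers=[A/C; B; G; H/F/D] holding=E
         pickup(B) → towers=[A/C; E; G; H/F/D] holding=B
     unstack(D, F) → towers=[A/C; B; E; G; H/F] holding=D
     unstack(C, A) → towers=[A; B; E; G; H/F/D] holding=C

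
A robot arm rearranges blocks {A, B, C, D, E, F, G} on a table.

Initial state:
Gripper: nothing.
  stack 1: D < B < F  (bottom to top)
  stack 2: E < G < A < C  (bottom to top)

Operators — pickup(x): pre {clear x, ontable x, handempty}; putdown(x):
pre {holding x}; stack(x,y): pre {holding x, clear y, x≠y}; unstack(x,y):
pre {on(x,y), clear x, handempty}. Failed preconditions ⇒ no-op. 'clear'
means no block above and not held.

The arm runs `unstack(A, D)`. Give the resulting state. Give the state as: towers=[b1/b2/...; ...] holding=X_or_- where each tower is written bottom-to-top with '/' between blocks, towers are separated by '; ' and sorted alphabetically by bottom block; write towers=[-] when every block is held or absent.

towers=[D/B/F; E/G/A/C] holding=-

before: towers=[D/B/F; E/G/A/C] holding=-
pre[unstack(A, D)]: on(A,D) ✗, clear(A) ✗, handempty ✓
on(A,D), clear(A) unmet → unstack(A, D) is a no-op
after:  towers=[D/B/F; E/G/A/C] holding=-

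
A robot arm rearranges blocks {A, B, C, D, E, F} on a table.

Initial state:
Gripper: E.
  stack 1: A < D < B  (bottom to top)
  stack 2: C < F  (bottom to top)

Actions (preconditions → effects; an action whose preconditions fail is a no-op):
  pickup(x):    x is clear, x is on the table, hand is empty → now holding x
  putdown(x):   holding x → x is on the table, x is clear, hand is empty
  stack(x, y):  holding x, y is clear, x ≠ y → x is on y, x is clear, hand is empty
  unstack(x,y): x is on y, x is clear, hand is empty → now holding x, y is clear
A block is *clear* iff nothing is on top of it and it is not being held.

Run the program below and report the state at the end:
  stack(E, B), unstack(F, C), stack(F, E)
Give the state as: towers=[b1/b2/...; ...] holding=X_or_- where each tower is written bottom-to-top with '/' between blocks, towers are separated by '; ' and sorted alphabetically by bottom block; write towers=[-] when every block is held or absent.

towers=[A/D/B/E/F; C] holding=-

step 1 (stack(E, B)): towers=[A/D/B/E; C/F] holding=-
step 2 (unstack(F, C)): towers=[A/D/B/E; C] holding=F
step 3 (stack(F, E)): towers=[A/D/B/E/F; C] holding=-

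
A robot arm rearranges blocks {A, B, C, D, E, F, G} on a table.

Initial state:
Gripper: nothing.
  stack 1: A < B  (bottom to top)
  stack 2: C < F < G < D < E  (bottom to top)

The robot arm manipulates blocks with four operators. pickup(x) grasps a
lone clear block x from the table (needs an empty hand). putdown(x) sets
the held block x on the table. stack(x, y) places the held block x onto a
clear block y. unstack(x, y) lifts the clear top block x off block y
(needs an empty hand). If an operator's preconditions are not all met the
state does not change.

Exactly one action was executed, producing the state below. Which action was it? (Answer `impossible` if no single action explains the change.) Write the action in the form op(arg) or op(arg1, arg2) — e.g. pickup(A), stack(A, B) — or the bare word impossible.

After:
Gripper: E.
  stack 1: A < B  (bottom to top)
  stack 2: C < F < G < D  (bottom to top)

target: towers=[A/B; C/F/G/D] holding=E
     unstack(B, A) → towers=[A; C/F/G/D/E] holding=B
     unstack(E, D) → towers=[A/B; C/F/G/D] holding=E  ← match

unstack(E, D)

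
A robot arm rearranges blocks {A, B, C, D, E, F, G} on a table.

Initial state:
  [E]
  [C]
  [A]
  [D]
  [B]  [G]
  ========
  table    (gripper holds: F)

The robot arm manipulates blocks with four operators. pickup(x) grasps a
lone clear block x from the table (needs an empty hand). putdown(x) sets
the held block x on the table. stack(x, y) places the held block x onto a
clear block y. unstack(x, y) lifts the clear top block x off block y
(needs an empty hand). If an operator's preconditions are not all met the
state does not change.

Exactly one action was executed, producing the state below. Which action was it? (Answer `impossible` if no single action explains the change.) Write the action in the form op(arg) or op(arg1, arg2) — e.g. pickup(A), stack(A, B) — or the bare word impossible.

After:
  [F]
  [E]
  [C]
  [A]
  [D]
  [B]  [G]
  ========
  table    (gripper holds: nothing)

target: towers=[B/D/A/C/E/F; G] holding=-
        putdown(F) → towers=[B/D/A/C/E; F; G] holding=-
       stack(F, G) → towers=[B/D/A/C/E; G/F] holding=-
       stack(F, E) → towers=[B/D/A/C/E/F; G] holding=-  ← match

stack(F, E)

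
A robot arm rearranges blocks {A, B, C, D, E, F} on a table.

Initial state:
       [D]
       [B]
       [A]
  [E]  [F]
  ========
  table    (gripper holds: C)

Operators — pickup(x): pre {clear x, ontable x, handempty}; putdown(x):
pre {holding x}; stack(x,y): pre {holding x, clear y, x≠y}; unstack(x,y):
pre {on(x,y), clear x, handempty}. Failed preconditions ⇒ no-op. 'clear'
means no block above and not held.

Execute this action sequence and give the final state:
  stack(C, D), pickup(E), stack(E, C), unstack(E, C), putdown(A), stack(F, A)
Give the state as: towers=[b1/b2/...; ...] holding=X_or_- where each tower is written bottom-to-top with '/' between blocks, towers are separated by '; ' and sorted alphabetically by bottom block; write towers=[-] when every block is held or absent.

towers=[F/A/B/D/C] holding=E

step 1 (stack(C, D)): towers=[E; F/A/B/D/C] holding=-
step 2 (pickup(E)): towers=[F/A/B/D/C] holding=E
step 3 (stack(E, C)): towers=[F/A/B/D/C/E] holding=-
step 4 (unstack(E, C)): towers=[F/A/B/D/C] holding=E
step 5 (putdown(A)) [no-op]: towers=[F/A/B/D/C] holding=E
step 6 (stack(F, A)) [no-op]: towers=[F/A/B/D/C] holding=E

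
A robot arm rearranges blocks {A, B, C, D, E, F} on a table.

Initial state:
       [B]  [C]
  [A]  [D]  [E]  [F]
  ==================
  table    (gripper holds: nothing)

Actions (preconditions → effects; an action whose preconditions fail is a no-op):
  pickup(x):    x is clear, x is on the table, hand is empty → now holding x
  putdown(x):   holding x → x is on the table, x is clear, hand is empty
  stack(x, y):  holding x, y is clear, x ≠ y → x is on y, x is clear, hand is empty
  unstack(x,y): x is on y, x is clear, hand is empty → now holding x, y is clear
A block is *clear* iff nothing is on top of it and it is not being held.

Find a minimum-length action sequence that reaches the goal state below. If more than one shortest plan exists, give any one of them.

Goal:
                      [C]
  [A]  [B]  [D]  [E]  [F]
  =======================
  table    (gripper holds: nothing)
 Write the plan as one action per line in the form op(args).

step 1 (unstack(B, D)): towers=[A; D; E/C; F] holding=B
step 2 (putdown(B)): towers=[A; B; D; E/C; F] holding=-
step 3 (unstack(C, E)): towers=[A; B; D; E; F] holding=C
step 4 (stack(C, F)): towers=[A; B; D; E; F/C] holding=-
goal check: towers=[A; B; D; E; F/C] holding=- — reached (length 4, optimal by BFS)

unstack(B, D)
putdown(B)
unstack(C, E)
stack(C, F)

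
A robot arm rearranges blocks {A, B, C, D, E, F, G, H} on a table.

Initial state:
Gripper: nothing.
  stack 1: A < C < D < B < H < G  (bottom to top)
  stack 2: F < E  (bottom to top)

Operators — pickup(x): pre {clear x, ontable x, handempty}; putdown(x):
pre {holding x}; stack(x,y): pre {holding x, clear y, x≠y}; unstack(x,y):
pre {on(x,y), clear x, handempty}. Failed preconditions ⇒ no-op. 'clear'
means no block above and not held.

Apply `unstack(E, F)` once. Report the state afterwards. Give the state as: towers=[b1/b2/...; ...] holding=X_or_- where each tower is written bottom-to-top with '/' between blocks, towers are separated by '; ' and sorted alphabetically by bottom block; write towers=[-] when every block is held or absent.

towers=[A/C/D/B/H/G; F] holding=E

before: towers=[A/C/D/B/H/G; F/E] holding=-
pre[unstack(E, F)]: on(E,F) yes, clear(E) yes, handempty yes
all met → apply unstack(E, F)
after:  towers=[A/C/D/B/H/G; F] holding=E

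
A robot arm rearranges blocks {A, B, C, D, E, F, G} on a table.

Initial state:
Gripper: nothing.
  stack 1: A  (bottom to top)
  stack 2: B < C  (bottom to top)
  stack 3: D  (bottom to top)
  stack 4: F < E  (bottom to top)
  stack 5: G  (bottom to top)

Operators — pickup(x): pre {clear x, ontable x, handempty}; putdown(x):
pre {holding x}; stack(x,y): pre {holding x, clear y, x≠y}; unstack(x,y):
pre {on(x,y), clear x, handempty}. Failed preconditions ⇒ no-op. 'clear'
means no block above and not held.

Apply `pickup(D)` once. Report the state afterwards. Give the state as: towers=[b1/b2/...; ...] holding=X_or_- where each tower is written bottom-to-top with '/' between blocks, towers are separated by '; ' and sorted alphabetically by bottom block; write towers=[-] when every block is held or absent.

towers=[A; B/C; F/E; G] holding=D

before: towers=[A; B/C; D; F/E; G] holding=-
pre[pickup(D)]: clear(D) ok, ontable(D) ok, handempty ok
all met → apply pickup(D)
after:  towers=[A; B/C; F/E; G] holding=D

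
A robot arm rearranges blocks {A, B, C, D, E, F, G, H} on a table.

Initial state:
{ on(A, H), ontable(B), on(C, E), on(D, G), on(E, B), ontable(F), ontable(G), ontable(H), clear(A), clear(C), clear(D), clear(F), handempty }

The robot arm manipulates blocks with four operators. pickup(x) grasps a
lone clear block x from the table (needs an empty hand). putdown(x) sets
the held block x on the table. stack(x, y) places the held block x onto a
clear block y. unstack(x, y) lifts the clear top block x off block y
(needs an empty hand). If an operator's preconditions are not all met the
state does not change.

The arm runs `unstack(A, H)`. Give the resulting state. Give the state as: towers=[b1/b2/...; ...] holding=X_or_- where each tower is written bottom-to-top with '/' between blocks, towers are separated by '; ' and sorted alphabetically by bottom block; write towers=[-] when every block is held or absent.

towers=[B/E/C; F; G/D; H] holding=A

before: towers=[B/E/C; F; G/D; H/A] holding=-
pre[unstack(A, H)]: on(A,H) yes, clear(A) yes, handempty yes
all met → apply unstack(A, H)
after:  towers=[B/E/C; F; G/D; H] holding=A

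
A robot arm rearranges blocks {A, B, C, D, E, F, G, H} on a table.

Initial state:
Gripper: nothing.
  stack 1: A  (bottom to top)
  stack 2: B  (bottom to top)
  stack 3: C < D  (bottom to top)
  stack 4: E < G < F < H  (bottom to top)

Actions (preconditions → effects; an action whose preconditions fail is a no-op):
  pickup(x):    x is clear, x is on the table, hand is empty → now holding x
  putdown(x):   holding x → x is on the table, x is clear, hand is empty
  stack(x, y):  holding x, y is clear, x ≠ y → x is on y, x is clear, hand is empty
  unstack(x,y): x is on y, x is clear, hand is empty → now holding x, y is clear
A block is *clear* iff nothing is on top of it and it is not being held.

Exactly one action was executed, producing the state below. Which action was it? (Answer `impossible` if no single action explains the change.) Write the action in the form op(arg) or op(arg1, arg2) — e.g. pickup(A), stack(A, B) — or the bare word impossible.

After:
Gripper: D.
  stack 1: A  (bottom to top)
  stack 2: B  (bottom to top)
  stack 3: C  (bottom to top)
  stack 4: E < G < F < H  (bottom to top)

unstack(D, C)

target: towers=[A; B; C; E/G/F/H] holding=D
         pickup(A) → towers=[B; C/D; E/G/F/H] holding=A
     unstack(H, F) → towers=[A; B; C/D; E/G/F] holding=H
         pickup(B) → towers=[A; C/D; E/G/F/H] holding=B
     unstack(D, C) → towers=[A; B; C; E/G/F/H] holding=D  ← match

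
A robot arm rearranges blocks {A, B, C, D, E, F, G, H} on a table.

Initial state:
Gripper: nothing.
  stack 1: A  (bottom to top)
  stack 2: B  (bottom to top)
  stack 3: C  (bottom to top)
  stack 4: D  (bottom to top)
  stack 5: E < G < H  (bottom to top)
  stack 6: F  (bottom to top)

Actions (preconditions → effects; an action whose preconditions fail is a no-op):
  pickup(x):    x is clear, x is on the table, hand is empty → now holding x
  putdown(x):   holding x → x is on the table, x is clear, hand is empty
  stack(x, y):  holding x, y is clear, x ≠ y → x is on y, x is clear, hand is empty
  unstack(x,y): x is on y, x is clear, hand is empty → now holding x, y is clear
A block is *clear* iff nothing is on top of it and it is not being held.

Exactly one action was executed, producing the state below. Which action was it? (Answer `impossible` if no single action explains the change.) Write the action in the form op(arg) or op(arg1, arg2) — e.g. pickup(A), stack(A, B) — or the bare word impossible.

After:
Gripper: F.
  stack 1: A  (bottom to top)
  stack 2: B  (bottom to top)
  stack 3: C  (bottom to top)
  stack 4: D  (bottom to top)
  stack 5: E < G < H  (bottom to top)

pickup(F)

target: towers=[A; B; C; D; E/G/H] holding=F
         pickup(A) → towers=[B; C; D; E/G/H; F] holding=A
     unstack(H, G) → towers=[A; B; C; D; E/G; F] holding=H
         pickup(B) → towers=[A; C; D; E/G/H; F] holding=B
         pickup(F) → towers=[A; B; C; D; E/G/H] holding=F  ← match
         pickup(D) → towers=[A; B; C; E/G/H; F] holding=D
         pickup(C) → towers=[A; B; D; E/G/H; F] holding=C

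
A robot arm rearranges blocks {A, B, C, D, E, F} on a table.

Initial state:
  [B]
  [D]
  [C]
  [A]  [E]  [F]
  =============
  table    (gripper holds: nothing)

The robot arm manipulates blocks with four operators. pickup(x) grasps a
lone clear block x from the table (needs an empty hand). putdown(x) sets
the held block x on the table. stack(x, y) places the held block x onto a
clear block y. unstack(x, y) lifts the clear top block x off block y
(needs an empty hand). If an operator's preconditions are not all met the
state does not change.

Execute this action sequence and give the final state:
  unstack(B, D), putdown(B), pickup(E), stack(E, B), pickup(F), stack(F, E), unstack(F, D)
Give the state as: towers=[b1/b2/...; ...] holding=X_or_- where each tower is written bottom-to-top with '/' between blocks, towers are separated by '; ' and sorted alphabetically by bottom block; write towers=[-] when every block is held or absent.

towers=[A/C/D; B/E/F] holding=-

step 1 (unstack(B, D)): towers=[A/C/D; E; F] holding=B
step 2 (putdown(B)): towers=[A/C/D; B; E; F] holding=-
step 3 (pickup(E)): towers=[A/C/D; B; F] holding=E
step 4 (stack(E, B)): towers=[A/C/D; B/E; F] holding=-
step 5 (pickup(F)): towers=[A/C/D; B/E] holding=F
step 6 (stack(F, E)): towers=[A/C/D; B/E/F] holding=-
step 7 (unstack(F, D)) [no-op]: towers=[A/C/D; B/E/F] holding=-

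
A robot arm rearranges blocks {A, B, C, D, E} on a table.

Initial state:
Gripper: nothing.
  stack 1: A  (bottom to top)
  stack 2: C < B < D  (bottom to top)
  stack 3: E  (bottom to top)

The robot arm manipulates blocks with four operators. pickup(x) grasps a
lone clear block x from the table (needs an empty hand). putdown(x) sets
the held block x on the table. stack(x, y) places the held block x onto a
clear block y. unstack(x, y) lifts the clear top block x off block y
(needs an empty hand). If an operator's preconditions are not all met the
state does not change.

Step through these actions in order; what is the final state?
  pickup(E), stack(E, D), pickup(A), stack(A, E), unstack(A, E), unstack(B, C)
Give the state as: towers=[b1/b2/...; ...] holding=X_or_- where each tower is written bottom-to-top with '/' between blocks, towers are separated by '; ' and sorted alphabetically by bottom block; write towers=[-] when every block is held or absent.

step 1 (pickup(E)): towers=[A; C/B/D] holding=E
step 2 (stack(E, D)): towers=[A; C/B/D/E] holding=-
step 3 (pickup(A)): towers=[C/B/D/E] holding=A
step 4 (stack(A, E)): towers=[C/B/D/E/A] holding=-
step 5 (unstack(A, E)): towers=[C/B/D/E] holding=A
step 6 (unstack(B, C)) [no-op]: towers=[C/B/D/E] holding=A

towers=[C/B/D/E] holding=A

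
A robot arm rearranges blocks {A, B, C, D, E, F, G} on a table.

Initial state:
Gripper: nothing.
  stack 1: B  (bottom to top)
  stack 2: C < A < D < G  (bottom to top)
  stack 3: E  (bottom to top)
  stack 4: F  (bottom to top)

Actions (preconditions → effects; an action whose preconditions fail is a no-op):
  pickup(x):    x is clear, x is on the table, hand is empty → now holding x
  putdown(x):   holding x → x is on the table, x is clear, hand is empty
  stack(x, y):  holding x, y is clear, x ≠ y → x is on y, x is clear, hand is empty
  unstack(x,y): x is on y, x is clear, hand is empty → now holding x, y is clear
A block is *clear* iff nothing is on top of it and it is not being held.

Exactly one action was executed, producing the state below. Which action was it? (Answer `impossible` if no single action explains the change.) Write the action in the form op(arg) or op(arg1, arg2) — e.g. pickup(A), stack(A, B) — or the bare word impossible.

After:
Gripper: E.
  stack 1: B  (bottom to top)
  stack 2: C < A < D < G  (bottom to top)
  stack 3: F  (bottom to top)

target: towers=[B; C/A/D/G; F] holding=E
         pickup(B) → towers=[C/A/D/G; E; F] holding=B
         pickup(F) → towers=[B; C/A/D/G; E] holding=F
     unstack(G, D) → towers=[B; C/A/D; E; F] holding=G
         pickup(E) → towers=[B; C/A/D/G; F] holding=E  ← match

pickup(E)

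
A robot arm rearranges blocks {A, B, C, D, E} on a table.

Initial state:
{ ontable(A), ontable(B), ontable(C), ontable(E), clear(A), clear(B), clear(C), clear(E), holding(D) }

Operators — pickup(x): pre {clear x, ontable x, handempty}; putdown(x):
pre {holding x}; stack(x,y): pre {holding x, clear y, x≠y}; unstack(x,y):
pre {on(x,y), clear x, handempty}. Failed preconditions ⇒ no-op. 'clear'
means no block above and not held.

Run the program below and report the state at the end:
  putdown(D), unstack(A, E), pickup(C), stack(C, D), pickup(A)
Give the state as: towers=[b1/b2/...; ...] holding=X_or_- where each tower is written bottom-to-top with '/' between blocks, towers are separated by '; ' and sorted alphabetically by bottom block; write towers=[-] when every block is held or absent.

towers=[B; D/C; E] holding=A

step 1 (putdown(D)): towers=[A; B; C; D; E] holding=-
step 2 (unstack(A, E)) [no-op]: towers=[A; B; C; D; E] holding=-
step 3 (pickup(C)): towers=[A; B; D; E] holding=C
step 4 (stack(C, D)): towers=[A; B; D/C; E] holding=-
step 5 (pickup(A)): towers=[B; D/C; E] holding=A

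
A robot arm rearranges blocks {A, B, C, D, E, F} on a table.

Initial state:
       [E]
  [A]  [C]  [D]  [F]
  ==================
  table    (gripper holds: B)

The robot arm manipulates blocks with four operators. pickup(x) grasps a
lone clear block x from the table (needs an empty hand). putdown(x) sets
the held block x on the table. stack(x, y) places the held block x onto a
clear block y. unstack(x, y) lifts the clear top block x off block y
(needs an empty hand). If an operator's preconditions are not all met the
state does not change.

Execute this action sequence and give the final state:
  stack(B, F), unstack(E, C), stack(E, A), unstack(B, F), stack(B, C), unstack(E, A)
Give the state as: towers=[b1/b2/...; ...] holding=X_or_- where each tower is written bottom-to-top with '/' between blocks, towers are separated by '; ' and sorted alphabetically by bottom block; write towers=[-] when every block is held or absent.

step 1 (stack(B, F)): towers=[A; C/E; D; F/B] holding=-
step 2 (unstack(E, C)): towers=[A; C; D; F/B] holding=E
step 3 (stack(E, A)): towers=[A/E; C; D; F/B] holding=-
step 4 (unstack(B, F)): towers=[A/E; C; D; F] holding=B
step 5 (stack(B, C)): towers=[A/E; C/B; D; F] holding=-
step 6 (unstack(E, A)): towers=[A; C/B; D; F] holding=E

towers=[A; C/B; D; F] holding=E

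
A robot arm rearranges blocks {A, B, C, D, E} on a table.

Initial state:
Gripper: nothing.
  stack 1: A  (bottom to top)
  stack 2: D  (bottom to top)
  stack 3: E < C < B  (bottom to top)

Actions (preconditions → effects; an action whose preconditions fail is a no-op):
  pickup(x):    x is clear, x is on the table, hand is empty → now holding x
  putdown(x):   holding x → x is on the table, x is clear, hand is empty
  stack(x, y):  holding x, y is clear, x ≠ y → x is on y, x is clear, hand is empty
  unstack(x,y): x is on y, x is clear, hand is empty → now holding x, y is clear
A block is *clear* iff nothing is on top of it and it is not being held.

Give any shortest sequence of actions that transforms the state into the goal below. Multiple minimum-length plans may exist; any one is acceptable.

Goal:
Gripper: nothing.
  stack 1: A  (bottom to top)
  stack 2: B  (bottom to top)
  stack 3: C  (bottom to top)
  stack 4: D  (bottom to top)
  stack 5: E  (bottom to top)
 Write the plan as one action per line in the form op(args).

step 1 (unstack(B, C)): towers=[A; D; E/C] holding=B
step 2 (putdown(B)): towers=[A; B; D; E/C] holding=-
step 3 (unstack(C, E)): towers=[A; B; D; E] holding=C
step 4 (putdown(C)): towers=[A; B; C; D; E] holding=-
goal check: towers=[A; B; C; D; E] holding=- — reached (length 4, optimal by BFS)

unstack(B, C)
putdown(B)
unstack(C, E)
putdown(C)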